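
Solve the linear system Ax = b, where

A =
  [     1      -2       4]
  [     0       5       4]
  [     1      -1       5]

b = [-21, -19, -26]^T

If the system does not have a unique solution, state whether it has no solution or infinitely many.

x_1 = 5, x_2 = 1, x_3 = -6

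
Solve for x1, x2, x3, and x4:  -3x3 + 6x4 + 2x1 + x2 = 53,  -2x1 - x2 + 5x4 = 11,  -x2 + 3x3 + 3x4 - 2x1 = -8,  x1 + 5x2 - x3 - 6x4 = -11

x1 = 6, x2 = 2, x3 = -3, x4 = 5

Row-reduce the augmented matrix:
R1 ← R1 / (2).
R2 ← R2 + 2·R1.
R3 ← R3 + 2·R1.
R4 ← R4 − 1·R1.
Swap R2 and R4.
R2 ← R2 / (9/2).
R1 ← R1 − 1/2·R2.
Swap R3 and R4.
R3 ← R3 / (-3).
R1 ← R1 + 14/9·R3.
R2 ← R2 − 1/9·R3.
R4 ← R4 / (9).
R1 ← R1 + 46/27·R4.
R2 ← R2 + 43/27·R4.
R3 ← R3 + 11/3·R4.
Reading off the reduced rows gives x1 = 6, x2 = 2, x3 = -3, x4 = 5.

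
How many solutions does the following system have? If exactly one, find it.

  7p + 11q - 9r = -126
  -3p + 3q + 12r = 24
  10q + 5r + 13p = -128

Row-reduce the augmented matrix:
R1 ← R1 / (7).
R2 ← R2 + 3·R1.
R3 ← R3 − 13·R1.
R2 ← R2 / (54/7).
R1 ← R1 − 11/7·R2.
R3 ← R3 + 73/7·R2.
R3 ← R3 / (589/18).
R1 ← R1 + 53/18·R3.
R2 ← R2 − 19/18·R3.
Reading off the reduced rows gives p = -6, q = -6, r = 2.

p = -6, q = -6, r = 2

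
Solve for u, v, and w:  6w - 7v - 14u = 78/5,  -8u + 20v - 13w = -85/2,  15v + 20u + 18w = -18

Row-reduce the augmented matrix:
R1 ← R1 / (-14).
R2 ← R2 + 8·R1.
R3 ← R3 − 20·R1.
R2 ← R2 / (24).
R1 ← R1 − 1/2·R2.
R3 ← R3 − 5·R2.
R3 ← R3 / (5039/168).
R1 ← R1 + 29/336·R3.
R2 ← R2 + 115/168·R3.
Reading off the reduced rows gives u = 0, v = -9/5, w = 1/2.

u = 0, v = -9/5, w = 1/2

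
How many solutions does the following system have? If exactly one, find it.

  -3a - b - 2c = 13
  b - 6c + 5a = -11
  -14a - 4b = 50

Row-reduce:
R1 ← R1 / (-3).
R2 ← R2 − 5·R1.
R3 ← R3 + 14·R1.
R2 ← R2 / (-2/3).
R1 ← R1 − 1/3·R2.
R3 ← R3 − 2/3·R2.
Rank is 2 with 3 unknowns, leaving c free.

infinitely many solutions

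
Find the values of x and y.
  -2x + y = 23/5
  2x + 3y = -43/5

From equation 1: y = 23/5 + 2·x.
Substitute into equation 2 and solve: x = -14/5.
Then y = -1.

x = -14/5, y = -1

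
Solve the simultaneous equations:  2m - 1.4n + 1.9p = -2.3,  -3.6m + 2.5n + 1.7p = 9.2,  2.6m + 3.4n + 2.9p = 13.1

Row-reduce the augmented matrix:
R1 ← R1 / (2).
R2 ← R2 + 18/5·R1.
R3 ← R3 − 13/5·R1.
R2 ← R2 / (-1/50).
R1 ← R1 + 7/10·R2.
R3 ← R3 − 261/50·R2.
R3 ← R3 / (5347/4).
R1 ← R1 + 713/4·R3.
R2 ← R2 + 256·R3.
Reading off the reduced rows gives m = 0, n = 3, p = 1.

m = 0, n = 3, p = 1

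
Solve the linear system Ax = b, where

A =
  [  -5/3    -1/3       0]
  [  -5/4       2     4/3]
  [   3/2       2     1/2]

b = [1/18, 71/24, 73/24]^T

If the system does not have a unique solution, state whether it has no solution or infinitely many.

Row-reduce the augmented matrix:
R1 ← R1 / (-5/3).
R2 ← R2 + 5/4·R1.
R3 ← R3 − 3/2·R1.
R2 ← R2 / (9/4).
R1 ← R1 − 1/5·R2.
R3 ← R3 − 17/10·R2.
R3 ← R3 / (-137/270).
R1 ← R1 + 16/135·R3.
R2 ← R2 − 16/27·R3.
Reading off the reduced rows gives x_1 = -1/2, x_2 = 7/3, x_3 = -7/4.

x_1 = -1/2, x_2 = 7/3, x_3 = -7/4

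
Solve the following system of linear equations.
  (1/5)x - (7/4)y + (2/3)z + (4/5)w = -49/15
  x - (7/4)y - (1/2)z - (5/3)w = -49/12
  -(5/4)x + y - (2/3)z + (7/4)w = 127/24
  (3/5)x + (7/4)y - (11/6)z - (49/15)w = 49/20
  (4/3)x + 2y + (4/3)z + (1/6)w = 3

Row-reduce the augmented matrix:
R1 ← R1 / (1/5).
R2 ← R2 − 1·R1.
R3 ← R3 + 5/4·R1.
R4 ← R4 − 3/5·R1.
R5 ← R5 − 4/3·R1.
R2 ← R2 / (7).
R1 ← R1 + 35/4·R2.
R3 ← R3 + 159/16·R2.
R4 ← R4 − 7·R2.
R5 ← R5 − 41/3·R2.
R3 ← R3 / (-435/224).
R1 ← R1 + 35/24·R3.
R2 ← R2 + 23/42·R3.
R5 ← R5 − 551/126·R3.
Swap R4 and R5.
R4 ← R4 / (161/54).
R1 ← R1 + 19/9·R4.
R2 ← R2 + 4/9·R4.
R3 ← R3 − 2/3·R4.
R5 reduces to 0 = 0, so the extra equation is consistent.
Reading off the reduced rows gives x = 3/2, y = 2, z = -5/2, w = 2.

x = 3/2, y = 2, z = -5/2, w = 2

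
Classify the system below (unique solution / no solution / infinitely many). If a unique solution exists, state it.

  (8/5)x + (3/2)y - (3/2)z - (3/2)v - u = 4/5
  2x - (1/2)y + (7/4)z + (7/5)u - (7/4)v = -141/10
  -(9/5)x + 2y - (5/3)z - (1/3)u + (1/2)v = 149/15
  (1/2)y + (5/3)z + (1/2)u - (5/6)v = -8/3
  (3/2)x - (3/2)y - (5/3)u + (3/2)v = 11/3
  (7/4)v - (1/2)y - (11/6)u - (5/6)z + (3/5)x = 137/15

no solution

Row-reduce:
R1 ← R1 / (8/5).
R2 ← R2 − 2·R1.
R3 ← R3 + 9/5·R1.
R5 ← R5 − 3/2·R1.
R6 ← R6 − 3/5·R1.
R2 ← R2 / (-19/8).
R1 ← R1 − 15/16·R2.
R3 ← R3 − 59/16·R2.
R4 ← R4 − 1/2·R2.
R5 ← R5 + 93/32·R2.
R6 ← R6 + 17/16·R2.
R3 ← R3 / (1037/456).
R1 ← R1 − 75/152·R3.
R2 ← R2 + 29/19·R3.
R4 ← R4 − 277/114·R3.
R5 ← R5 + 921/304·R3.
R6 ← R6 + 863/456·R3.
R4 ← R4 / (-55379/31110).
R1 ← R1 + 161/1037·R4.
R2 ← R2 − 3458/5185·R4.
R3 ← R3 − 6056/5185·R4.
R5 ← R5 + 13483/31110·R4.
R6 ← R6 + 13483/31110·R4.
R5 ← R5 / (909037/664548).
R1 ← R1 + 76955/110758·R5.
R2 ← R2 + 34560/55379·R5.
R3 ← R3 + 14947/55379·R5.
R4 ← R4 + 7915/55379·R5.
R6 ← R6 − 909037/664548·R5.
Row 6 reduces to 0 = 1/2, a contradiction. The system is inconsistent.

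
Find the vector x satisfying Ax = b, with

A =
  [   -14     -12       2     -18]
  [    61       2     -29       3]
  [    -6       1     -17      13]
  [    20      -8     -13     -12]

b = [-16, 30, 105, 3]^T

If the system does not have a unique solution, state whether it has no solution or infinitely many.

Row-reduce:
R1 ← R1 / (-14).
R2 ← R2 − 61·R1.
R3 ← R3 + 6·R1.
R4 ← R4 − 20·R1.
R2 ← R2 / (-352/7).
R1 ← R1 − 6/7·R2.
R3 ← R3 − 43/7·R2.
R4 ← R4 + 176/7·R2.
R3 ← R3 / (-3579/176).
R1 ← R1 + 43/88·R3.
R2 ← R2 − 71/176·R3.
Rank is 3 with 4 unknowns, leaving x_4 free.

infinitely many solutions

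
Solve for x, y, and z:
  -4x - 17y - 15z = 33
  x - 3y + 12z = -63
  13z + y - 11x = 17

Row-reduce the augmented matrix:
R1 ← R1 / (-4).
R2 ← R2 − 1·R1.
R3 ← R3 + 11·R1.
R2 ← R2 / (-29/4).
R1 ← R1 − 17/4·R2.
R3 ← R3 − 191/4·R2.
R3 ← R3 / (3149/29).
R1 ← R1 − 249/29·R3.
R2 ← R2 + 33/29·R3.
Reading off the reduced rows gives x = -6, y = 3, z = -4.

x = -6, y = 3, z = -4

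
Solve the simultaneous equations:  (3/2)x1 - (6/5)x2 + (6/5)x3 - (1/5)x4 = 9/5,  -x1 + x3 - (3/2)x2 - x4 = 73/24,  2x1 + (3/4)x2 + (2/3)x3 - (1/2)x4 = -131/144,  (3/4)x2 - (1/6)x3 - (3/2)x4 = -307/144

Row-reduce the augmented matrix:
R1 ← R1 / (3/2).
R2 ← R2 + 1·R1.
R3 ← R3 − 2·R1.
R2 ← R2 / (-23/10).
R1 ← R1 + 4/5·R2.
R3 ← R3 − 47/20·R2.
R4 ← R4 − 3/4·R2.
R3 ← R3 / (125/138).
R1 ← R1 − 4/23·R3.
R2 ← R2 + 18/23·R3.
R4 ← R4 − 29/69·R3.
R4 ← R4 / (-153/125).
R1 ← R1 − 66/125·R4.
R2 ← R2 + 266/375·R4.
R3 ← R3 + 192/125·R4.
Reading off the reduced rows gives x1 = -1, x2 = -1/4, x3 = 8/3, x4 = 1.

x1 = -1, x2 = -1/4, x3 = 8/3, x4 = 1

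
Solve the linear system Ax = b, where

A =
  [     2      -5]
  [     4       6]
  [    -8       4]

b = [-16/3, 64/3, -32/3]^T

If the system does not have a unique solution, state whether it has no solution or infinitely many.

Row-reduce the augmented matrix:
R1 ← R1 / (2).
R2 ← R2 − 4·R1.
R3 ← R3 + 8·R1.
R2 ← R2 / (16).
R1 ← R1 + 5/2·R2.
R3 ← R3 + 16·R2.
R3 reduces to 0 = 0, so the extra equation is consistent.
Reading off the reduced rows gives x_1 = 7/3, x_2 = 2.

x_1 = 7/3, x_2 = 2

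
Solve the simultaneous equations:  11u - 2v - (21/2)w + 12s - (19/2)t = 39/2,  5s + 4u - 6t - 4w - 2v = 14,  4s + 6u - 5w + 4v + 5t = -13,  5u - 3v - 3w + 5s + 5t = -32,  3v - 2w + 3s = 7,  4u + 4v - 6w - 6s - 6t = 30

Row-reduce:
R1 ← R1 / (11).
R2 ← R2 − 4·R1.
R3 ← R3 − 6·R1.
R4 ← R4 − 5·R1.
R6 ← R6 − 4·R1.
R2 ← R2 / (-14/11).
R1 ← R1 + 2/11·R2.
R3 ← R3 − 56/11·R2.
R4 ← R4 + 23/11·R2.
R5 ← R5 − 3·R2.
R6 ← R6 − 52/11·R2.
Swap R3 and R4.
R3 ← R3 / (29/14).
R1 ← R1 + 13/14·R3.
R2 ← R2 − 1/7·R3.
R5 ← R5 + 17/7·R3.
R6 ← R6 + 20/7·R3.
Swap R4 and R5.
R4 ← R4 / (159/58).
R1 ← R1 − 19/58·R4.
R2 ← R2 + 23/58·R4.
R3 ← R3 + 21/29·R4.
R6 ← R6 + 292/29·R4.
Swap R5 and R6.
R5 ← R5 / (2264/53).
R1 ← R1 − 232/53·R5.
R2 ← R2 − 132/53·R5.
R3 ← R3 − 483/53·R5.
R4 ← R4 − 190/53·R5.
Row 6 reduces to 0 = 4, a contradiction. The system is inconsistent.

no solution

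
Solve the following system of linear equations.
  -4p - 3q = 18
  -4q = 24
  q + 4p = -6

p = 0, q = -6

Row-reduce the augmented matrix:
R1 ← R1 / (-4).
R3 ← R3 − 4·R1.
R2 ← R2 / (-4).
R1 ← R1 − 3/4·R2.
R3 ← R3 + 2·R2.
R3 reduces to 0 = 0, so the extra equation is consistent.
Reading off the reduced rows gives p = 0, q = -6.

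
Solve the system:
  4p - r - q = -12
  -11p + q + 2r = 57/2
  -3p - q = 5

no solution

Row-reduce:
R1 ← R1 / (4).
R2 ← R2 + 11·R1.
R3 ← R3 + 3·R1.
R2 ← R2 / (-7/4).
R1 ← R1 + 1/4·R2.
R3 ← R3 + 7/4·R2.
Row 3 reduces to 0 = 1/2, a contradiction. The system is inconsistent.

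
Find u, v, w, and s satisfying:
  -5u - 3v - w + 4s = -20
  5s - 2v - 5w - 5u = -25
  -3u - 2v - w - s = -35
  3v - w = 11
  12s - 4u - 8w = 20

Row-reduce the augmented matrix:
R1 ← R1 / (-5).
R2 ← R2 + 5·R1.
R3 ← R3 + 3·R1.
R5 ← R5 + 4·R1.
R1 ← R1 − 3/5·R2.
R3 ← R3 + 1/5·R2.
R4 ← R4 − 3·R2.
R5 ← R5 − 12/5·R2.
R3 ← R3 / (-6/5).
R1 ← R1 − 13/5·R3.
R2 ← R2 + 4·R3.
R4 ← R4 − 11·R3.
R5 ← R5 − 12/5·R3.
R4 ← R4 / (-97/3).
R1 ← R1 + 25/3·R4.
R2 ← R2 − 35/3·R4.
R3 ← R3 − 8/3·R4.
R5 reduces to 0 = 0, so the extra equation is consistent.
Reading off the reduced rows gives u = 5, v = 5, w = 4, s = 6.

u = 5, v = 5, w = 4, s = 6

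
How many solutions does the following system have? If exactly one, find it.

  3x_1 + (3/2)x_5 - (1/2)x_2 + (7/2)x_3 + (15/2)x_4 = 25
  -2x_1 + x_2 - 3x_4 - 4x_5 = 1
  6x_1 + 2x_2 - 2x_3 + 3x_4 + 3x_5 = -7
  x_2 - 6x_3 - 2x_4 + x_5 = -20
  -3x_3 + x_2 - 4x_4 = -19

Row-reduce:
R1 ← R1 / (3).
R2 ← R2 + 2·R1.
R3 ← R3 − 6·R1.
R2 ← R2 / (2/3).
R1 ← R1 + 1/6·R2.
R3 ← R3 − 3·R2.
R4 ← R4 − 1·R2.
R5 ← R5 − 1·R2.
R3 ← R3 / (-39/2).
R1 ← R1 − 7/4·R3.
R2 ← R2 − 7/2·R3.
R4 ← R4 + 19/2·R3.
R5 ← R5 + 13/2·R3.
R4 ← R4 / (68/13).
R1 ← R1 − 29/26·R4.
R2 ← R2 + 10/13·R4.
R3 ← R3 − 14/13·R4.
Rank is 4 with 5 unknowns, leaving x_5 free.

infinitely many solutions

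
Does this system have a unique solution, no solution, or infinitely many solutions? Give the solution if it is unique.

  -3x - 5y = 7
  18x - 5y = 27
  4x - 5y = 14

no solution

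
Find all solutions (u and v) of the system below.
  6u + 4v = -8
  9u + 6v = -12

Row-reduce:
R1 ← R1 / (6).
R2 ← R2 − 9·R1.
Rank is 1 with 2 unknowns, leaving v free.

infinitely many solutions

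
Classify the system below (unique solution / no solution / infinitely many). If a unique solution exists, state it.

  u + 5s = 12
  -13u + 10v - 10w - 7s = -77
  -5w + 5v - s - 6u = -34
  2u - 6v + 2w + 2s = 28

no solution

Row-reduce:
R2 ← R2 + 13·R1.
R3 ← R3 + 6·R1.
R4 ← R4 − 2·R1.
R2 ← R2 / (10).
R3 ← R3 − 5·R2.
R4 ← R4 + 6·R2.
Swap R3 and R4.
R3 ← R3 / (-4).
R2 ← R2 + 1·R3.
Row 4 reduces to 0 = -3/2, a contradiction. The system is inconsistent.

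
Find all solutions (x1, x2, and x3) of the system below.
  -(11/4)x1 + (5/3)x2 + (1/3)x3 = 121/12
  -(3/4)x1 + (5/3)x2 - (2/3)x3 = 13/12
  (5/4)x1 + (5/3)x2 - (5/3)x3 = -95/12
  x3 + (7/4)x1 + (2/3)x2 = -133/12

x1 = -5, x2 = -2, x3 = -1

Row-reduce the augmented matrix:
R1 ← R1 / (-11/4).
R2 ← R2 + 3/4·R1.
R3 ← R3 − 5/4·R1.
R4 ← R4 − 7/4·R1.
R2 ← R2 / (40/33).
R1 ← R1 + 20/33·R2.
R3 ← R3 − 80/33·R2.
R4 ← R4 − 19/11·R2.
Swap R3 and R4.
R3 ← R3 / (55/24).
R1 ← R1 + 1/2·R3.
R2 ← R2 + 5/8·R3.
R4 reduces to 0 = 0, so the extra equation is consistent.
Reading off the reduced rows gives x1 = -5, x2 = -2, x3 = -1.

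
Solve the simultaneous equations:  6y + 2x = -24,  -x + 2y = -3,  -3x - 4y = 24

no solution

Row-reduce:
R1 ← R1 / (2).
R2 ← R2 + 1·R1.
R3 ← R3 + 3·R1.
R2 ← R2 / (5).
R1 ← R1 − 3·R2.
R3 ← R3 − 5·R2.
Row 3 reduces to 0 = 3, a contradiction. The system is inconsistent.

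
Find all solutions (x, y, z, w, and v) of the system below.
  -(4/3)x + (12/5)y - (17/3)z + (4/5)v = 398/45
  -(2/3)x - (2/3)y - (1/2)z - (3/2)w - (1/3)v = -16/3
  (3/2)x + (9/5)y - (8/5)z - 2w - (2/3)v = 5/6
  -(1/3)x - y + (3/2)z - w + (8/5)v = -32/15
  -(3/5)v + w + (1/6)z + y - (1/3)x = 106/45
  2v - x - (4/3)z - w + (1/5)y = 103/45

Row-reduce the augmented matrix:
R1 ← R1 / (-4/3).
R2 ← R2 + 2/3·R1.
R3 ← R3 − 3/2·R1.
R4 ← R4 + 1/3·R1.
R5 ← R5 + 1/3·R1.
R6 ← R6 + 1·R1.
R2 ← R2 / (-28/15).
R1 ← R1 + 9/5·R2.
R3 ← R3 − 9/2·R2.
R4 ← R4 + 8/5·R2.
R5 ← R5 − 2/5·R2.
R6 ← R6 + 8/5·R2.
R3 ← R3 / (-47/20).
R1 ← R1 − 2·R3.
R2 ← R2 + 5/4·R3.
R4 ← R4 − 11/12·R3.
R5 ← R5 − 25/12·R3.
R6 ← R6 − 11/12·R3.
R4 ← R4 / (-30083/15792).
R1 ← R1 + 8773/2632·R4.
R2 ← R2 − 19955/5264·R4.
R3 ← R3 − 3145/1316·R4.
R5 ← R5 + 67909/15792·R4.
R6 ← R6 + 30083/15792·R4.
R5 ← R5 / (-834141/150415).
R1 ← R1 + 556684/150415·R5.
R2 ← R2 − 121980/30083·R5.
R3 ← R3 − 73612/30083·R5.
R4 ← R4 + 338738/451245·R5.
R6 reduces to 0 = 0, so the extra equation is consistent.
Reading off the reduced rows gives x = 1, y = 2, z = -2/3, w = 2, v = 2.

x = 1, y = 2, z = -2/3, w = 2, v = 2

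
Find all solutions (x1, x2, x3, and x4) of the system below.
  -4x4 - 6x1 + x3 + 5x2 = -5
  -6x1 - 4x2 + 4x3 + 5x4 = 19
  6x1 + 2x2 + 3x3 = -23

infinitely many solutions

Row-reduce:
R1 ← R1 / (-6).
R2 ← R2 + 6·R1.
R3 ← R3 − 6·R1.
R2 ← R2 / (-9).
R1 ← R1 + 5/6·R2.
R3 ← R3 − 7·R2.
R3 ← R3 / (19/3).
R1 ← R1 + 4/9·R3.
R2 ← R2 + 1/3·R3.
Rank is 3 with 4 unknowns, leaving x4 free.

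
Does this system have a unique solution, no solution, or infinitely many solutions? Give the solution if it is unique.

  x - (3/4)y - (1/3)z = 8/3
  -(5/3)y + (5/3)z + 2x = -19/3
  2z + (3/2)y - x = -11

x = 1, y = 0, z = -5

Row-reduce the augmented matrix:
R2 ← R2 − 2·R1.
R3 ← R3 + 1·R1.
R2 ← R2 / (-1/6).
R1 ← R1 + 3/4·R2.
R3 ← R3 − 3/4·R2.
R3 ← R3 / (73/6).
R1 ← R1 + 65/6·R3.
R2 ← R2 + 14·R3.
Reading off the reduced rows gives x = 1, y = 0, z = -5.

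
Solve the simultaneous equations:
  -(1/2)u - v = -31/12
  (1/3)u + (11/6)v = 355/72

From equation 1: v = 31/12 − 1/2·u.
Substitute into equation 2 and solve: u = -1/3.
Then v = 11/4.

u = -1/3, v = 11/4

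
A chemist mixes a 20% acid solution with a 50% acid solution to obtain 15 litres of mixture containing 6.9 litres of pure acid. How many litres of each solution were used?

litres of solution A: 2, litres of solution B: 13

Let a = litres of solution A, b = litres of solution B.
  a + b = 15
  (1/5)a + (1/2)b = 69/10
From equation 1: a = 15 − b.
Substitute into equation 2 and solve: b = 13.
Then a = 2.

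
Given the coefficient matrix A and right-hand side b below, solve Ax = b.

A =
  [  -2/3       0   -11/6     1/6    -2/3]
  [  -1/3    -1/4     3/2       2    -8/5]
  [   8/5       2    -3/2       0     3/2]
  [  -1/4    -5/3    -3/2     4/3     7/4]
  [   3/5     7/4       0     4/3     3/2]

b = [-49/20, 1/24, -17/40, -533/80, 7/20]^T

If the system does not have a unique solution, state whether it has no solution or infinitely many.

x_1 = -1/2, x_2 = 3/2, x_3 = 3/2, x_4 = -6/5, x_5 = -1/4

Row-reduce the augmented matrix:
R1 ← R1 / (-2/3).
R2 ← R2 + 1/3·R1.
R3 ← R3 − 8/5·R1.
R4 ← R4 + 1/4·R1.
R5 ← R5 − 3/5·R1.
R2 ← R2 / (-1/4).
R3 ← R3 − 2·R2.
R4 ← R4 + 5/3·R2.
R5 ← R5 − 7/4·R2.
R3 ← R3 / (403/30).
R1 ← R1 − 11/4·R3.
R2 ← R2 + 29/3·R3.
R4 ← R4 + 2437/144·R3.
R5 ← R5 − 229/15·R3.
R4 ← R4 / (160831/19344).
R1 ← R1 + 5595/1612·R4.
R2 ← R2 − 1473/403·R4.
R3 ← R3 − 472/403·R4.
R5 ← R5 + 7207/2418·R4.
R5 ← R5 / (2240208/804155).
R1 ← R1 − 333417/160831·R5.
R2 ← R2 + 982038/804155·R5.
R3 ← R3 + 67063/160831·R5.
R4 ← R4 + 47349/160831·R5.
Reading off the reduced rows gives x_1 = -1/2, x_2 = 3/2, x_3 = 3/2, x_4 = -6/5, x_5 = -1/4.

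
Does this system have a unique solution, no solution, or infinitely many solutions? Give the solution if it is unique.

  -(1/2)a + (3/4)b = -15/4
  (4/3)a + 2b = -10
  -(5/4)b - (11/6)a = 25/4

Row-reduce the augmented matrix:
R1 ← R1 / (-1/2).
R2 ← R2 − 4/3·R1.
R3 ← R3 + 11/6·R1.
R2 ← R2 / (4).
R1 ← R1 + 3/2·R2.
R3 ← R3 + 4·R2.
R3 reduces to 0 = 0, so the extra equation is consistent.
Reading off the reduced rows gives a = 0, b = -5.

a = 0, b = -5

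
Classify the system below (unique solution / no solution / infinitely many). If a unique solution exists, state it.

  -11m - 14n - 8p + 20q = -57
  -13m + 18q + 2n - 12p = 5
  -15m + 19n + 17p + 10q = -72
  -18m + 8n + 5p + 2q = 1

m = -1, n = 2, p = -5, q = -4

Row-reduce the augmented matrix:
R1 ← R1 / (-11).
R2 ← R2 + 13·R1.
R3 ← R3 + 15·R1.
R4 ← R4 + 18·R1.
R2 ← R2 / (204/11).
R1 ← R1 − 14/11·R2.
R3 ← R3 − 419/11·R2.
R4 ← R4 − 340/11·R2.
R3 ← R3 / (1690/51).
R1 ← R1 − 46/51·R3.
R2 ← R2 + 7/51·R3.
R4 ← R4 − 67/3·R3.
R4 ← R4 / (-59131/3380).
R1 ← R1 + 2157/1690·R4.
R2 ← R2 + 1107/3380·R4.
R3 ← R3 + 581/3380·R4.
Reading off the reduced rows gives m = -1, n = 2, p = -5, q = -4.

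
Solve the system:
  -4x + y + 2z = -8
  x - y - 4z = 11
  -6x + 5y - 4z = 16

Row-reduce the augmented matrix:
R1 ← R1 / (-4).
R2 ← R2 − 1·R1.
R3 ← R3 + 6·R1.
R2 ← R2 / (-3/4).
R1 ← R1 + 1/4·R2.
R3 ← R3 − 7/2·R2.
R3 ← R3 / (-70/3).
R1 ← R1 − 2/3·R3.
R2 ← R2 − 14/3·R3.
Reading off the reduced rows gives x = 1, y = 2, z = -3.

x = 1, y = 2, z = -3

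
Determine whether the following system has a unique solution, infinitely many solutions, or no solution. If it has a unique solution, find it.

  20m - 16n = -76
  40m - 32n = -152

Row-reduce:
R1 ← R1 / (20).
R2 ← R2 − 40·R1.
Rank is 1 with 2 unknowns, leaving n free.

infinitely many solutions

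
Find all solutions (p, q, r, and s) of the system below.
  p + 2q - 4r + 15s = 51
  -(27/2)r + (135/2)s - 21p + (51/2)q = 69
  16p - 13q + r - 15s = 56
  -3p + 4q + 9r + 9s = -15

infinitely many solutions

Row-reduce:
R2 ← R2 + 21·R1.
R3 ← R3 − 16·R1.
R4 ← R4 + 3·R1.
R2 ← R2 / (135/2).
R1 ← R1 − 2·R2.
R3 ← R3 + 45·R2.
R4 ← R4 − 10·R2.
Swap R3 and R4.
R3 ← R3 / (103/9).
R1 ← R1 + 10/9·R3.
R2 ← R2 + 13/9·R3.
Rank is 3 with 4 unknowns, leaving s free.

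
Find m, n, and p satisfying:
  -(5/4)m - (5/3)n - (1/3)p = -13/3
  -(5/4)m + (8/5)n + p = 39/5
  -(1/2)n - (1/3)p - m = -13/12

m = -1, n = 3, p = 7/4

Row-reduce the augmented matrix:
R1 ← R1 / (-5/4).
R2 ← R2 + 5/4·R1.
R3 ← R3 + 1·R1.
R2 ← R2 / (49/15).
R1 ← R1 − 4/3·R2.
R3 ← R3 − 5/6·R2.
R3 ← R3 / (-299/735).
R1 ← R1 + 68/245·R3.
R2 ← R2 − 20/49·R3.
Reading off the reduced rows gives m = -1, n = 3, p = 7/4.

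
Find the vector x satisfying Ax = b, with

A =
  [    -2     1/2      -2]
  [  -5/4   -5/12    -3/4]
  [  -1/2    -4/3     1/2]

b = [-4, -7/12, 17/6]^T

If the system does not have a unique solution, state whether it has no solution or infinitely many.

infinitely many solutions

Row-reduce:
R1 ← R1 / (-2).
R2 ← R2 + 5/4·R1.
R3 ← R3 + 1/2·R1.
R2 ← R2 / (-35/48).
R1 ← R1 + 1/4·R2.
R3 ← R3 + 35/24·R2.
Rank is 2 with 3 unknowns, leaving x_3 free.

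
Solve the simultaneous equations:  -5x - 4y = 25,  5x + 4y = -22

no solution

Row-reduce:
R1 ← R1 / (-5).
R2 ← R2 − 5·R1.
Row 2 reduces to 0 = 3, a contradiction. The system is inconsistent.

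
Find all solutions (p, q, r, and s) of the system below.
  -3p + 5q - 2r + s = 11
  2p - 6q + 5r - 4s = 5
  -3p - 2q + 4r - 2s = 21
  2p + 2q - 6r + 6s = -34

Row-reduce:
R1 ← R1 / (-3).
R2 ← R2 − 2·R1.
R3 ← R3 + 3·R1.
R4 ← R4 − 2·R1.
R2 ← R2 / (-8/3).
R1 ← R1 + 5/3·R2.
R3 ← R3 + 7·R2.
R4 ← R4 − 16/3·R2.
R3 ← R3 / (-29/8).
R1 ← R1 + 13/8·R3.
R2 ← R2 + 11/8·R3.
Row 4 reduces to 0 = -2, a contradiction. The system is inconsistent.

no solution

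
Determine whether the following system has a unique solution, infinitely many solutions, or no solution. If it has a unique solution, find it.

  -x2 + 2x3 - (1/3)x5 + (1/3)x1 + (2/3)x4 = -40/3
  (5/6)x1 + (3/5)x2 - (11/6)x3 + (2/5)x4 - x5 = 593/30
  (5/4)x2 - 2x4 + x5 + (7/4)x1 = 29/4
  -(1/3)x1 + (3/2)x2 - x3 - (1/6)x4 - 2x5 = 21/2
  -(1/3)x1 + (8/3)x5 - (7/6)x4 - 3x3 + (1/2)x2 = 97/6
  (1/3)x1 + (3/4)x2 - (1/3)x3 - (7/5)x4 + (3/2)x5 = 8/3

Row-reduce the augmented matrix:
R1 ← R1 / (1/3).
R2 ← R2 − 5/6·R1.
R3 ← R3 − 7/4·R1.
R4 ← R4 + 1/3·R1.
R5 ← R5 + 1/3·R1.
R6 ← R6 − 1/3·R1.
R2 ← R2 / (31/10).
R1 ← R1 + 3·R2.
R3 ← R3 − 13/2·R2.
R4 ← R4 − 1/2·R2.
R5 ← R5 + 1/2·R2.
R6 ← R6 − 7/4·R2.
R3 ← R3 / (356/93).
R1 ← R1 + 19/31·R3.
R2 ← R2 + 205/93·R3.
R4 ← R4 − 391/186·R3.
R5 ← R5 + 391/186·R3.
R6 ← R6 − 189/124·R3.
R4 ← R4 / (3227/1424).
R1 ← R1 − 227/712·R4.
R2 ← R2 + 1457/712·R4.
R3 ← R3 + 529/712·R4.
R5 ← R5 + 3227/1424·R4.
R6 ← R6 + 3121/14240·R4.
Swap R5 and R6.
R5 ← R5 / (118343/387240).
R1 ← R1 + 1957/19362·R5.
R2 ← R2 + 36569/19362·R5.
R3 ← R3 + 9769/19362·R5.
R4 ← R4 + 34249/19362·R5.
R6 reduces to 0 = 0, so the extra equation is consistent.
Reading off the reduced rows gives x1 = 5, x2 = 6, x3 = -6, x4 = 5, x5 = 1.

x1 = 5, x2 = 6, x3 = -6, x4 = 5, x5 = 1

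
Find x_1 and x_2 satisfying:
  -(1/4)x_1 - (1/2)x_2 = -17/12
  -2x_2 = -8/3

x_1 = 3, x_2 = 4/3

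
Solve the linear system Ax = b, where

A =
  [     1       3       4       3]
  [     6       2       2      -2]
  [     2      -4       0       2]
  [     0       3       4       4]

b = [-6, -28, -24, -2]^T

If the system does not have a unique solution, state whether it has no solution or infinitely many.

Row-reduce the augmented matrix:
R2 ← R2 − 6·R1.
R3 ← R3 − 2·R1.
R2 ← R2 / (-16).
R1 ← R1 − 3·R2.
R3 ← R3 + 10·R2.
R4 ← R4 − 3·R2.
R3 ← R3 / (23/4).
R1 ← R1 + 1/8·R3.
R2 ← R2 − 11/8·R3.
R4 ← R4 + 1/8·R3.
R4 ← R4 / (10/23).
R1 ← R1 + 13/23·R4.
R2 ← R2 + 18/23·R4.
R3 ← R3 − 34/23·R4.
Reading off the reduced rows gives x_1 = -6, x_2 = 2, x_3 = 0, x_4 = -2.

x_1 = -6, x_2 = 2, x_3 = 0, x_4 = -2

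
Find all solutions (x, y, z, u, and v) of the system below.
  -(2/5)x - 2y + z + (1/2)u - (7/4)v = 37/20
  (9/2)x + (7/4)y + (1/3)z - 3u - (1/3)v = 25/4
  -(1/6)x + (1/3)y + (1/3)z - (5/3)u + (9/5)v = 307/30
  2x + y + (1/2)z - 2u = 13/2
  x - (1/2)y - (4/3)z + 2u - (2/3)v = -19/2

Row-reduce:
R1 ← R1 / (-2/5).
R2 ← R2 − 9/2·R1.
R3 ← R3 + 1/6·R1.
R4 ← R4 − 2·R1.
R5 ← R5 − 1·R1.
R2 ← R2 / (-83/4).
R1 ← R1 − 5·R2.
R3 ← R3 − 7/6·R2.
R4 ← R4 + 9·R2.
R5 ← R5 + 11/2·R2.
R3 ← R3 / (1697/2988).
R1 ← R1 − 145/498·R3.
R2 ← R2 + 139/249·R3.
R4 ← R4 − 79/166·R3.
R5 ← R5 + 158/83·R3.
R4 ← R4 / (5491/6788).
R1 ← R1 − 455/1697·R4.
R2 ← R2 + 3096/1697·R4.
R3 ← R3 + 10323/3394·R4.
R5 ← R5 + 5491/1697·R4.
Row 5 reduces to 0 = 4, a contradiction. The system is inconsistent.

no solution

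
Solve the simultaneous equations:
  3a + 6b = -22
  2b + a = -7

no solution

Row-reduce:
R1 ← R1 / (3).
R2 ← R2 − 1·R1.
Row 2 reduces to 0 = 1/3, a contradiction. The system is inconsistent.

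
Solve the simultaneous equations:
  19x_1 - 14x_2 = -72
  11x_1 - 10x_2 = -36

x_1 = -6, x_2 = -3

Row-reduce the augmented matrix:
R1 ← R1 / (19).
R2 ← R2 − 11·R1.
R2 ← R2 / (-36/19).
R1 ← R1 + 14/19·R2.
Reading off the reduced rows gives x_1 = -6, x_2 = -3.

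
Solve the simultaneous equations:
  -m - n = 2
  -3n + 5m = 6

m = 0, n = -2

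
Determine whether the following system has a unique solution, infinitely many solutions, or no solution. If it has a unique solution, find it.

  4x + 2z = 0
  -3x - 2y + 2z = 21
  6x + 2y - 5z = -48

x = -3, y = 0, z = 6

Row-reduce the augmented matrix:
R1 ← R1 / (4).
R2 ← R2 + 3·R1.
R3 ← R3 − 6·R1.
R2 ← R2 / (-2).
R3 ← R3 − 2·R2.
R3 ← R3 / (-9/2).
R1 ← R1 − 1/2·R3.
R2 ← R2 + 7/4·R3.
Reading off the reduced rows gives x = -3, y = 0, z = 6.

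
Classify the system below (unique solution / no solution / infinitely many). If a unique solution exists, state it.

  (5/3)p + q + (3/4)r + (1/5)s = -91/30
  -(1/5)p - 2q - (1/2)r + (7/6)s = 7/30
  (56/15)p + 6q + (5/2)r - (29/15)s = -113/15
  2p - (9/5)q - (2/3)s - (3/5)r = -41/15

Row-reduce:
R1 ← R1 / (5/3).
R2 ← R2 + 1/5·R1.
R3 ← R3 − 56/15·R1.
R4 ← R4 − 2·R1.
R2 ← R2 / (-47/25).
R1 ← R1 − 3/5·R2.
R3 ← R3 − 94/25·R2.
R4 ← R4 + 3·R2.
Swap R3 and R4.
R3 ← R3 / (-159/188).
R1 ← R1 − 15/47·R3.
R2 ← R2 − 41/188·R3.
Row 4 reduces to 0 = -1, a contradiction. The system is inconsistent.

no solution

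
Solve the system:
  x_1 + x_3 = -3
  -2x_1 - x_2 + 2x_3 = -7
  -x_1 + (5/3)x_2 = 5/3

x_1 = 0, x_2 = 1, x_3 = -3

Row-reduce the augmented matrix:
R2 ← R2 + 2·R1.
R3 ← R3 + 1·R1.
R2 ← R2 / (-1).
R3 ← R3 − 5/3·R2.
R3 ← R3 / (23/3).
R1 ← R1 − 1·R3.
R2 ← R2 + 4·R3.
Reading off the reduced rows gives x_1 = 0, x_2 = 1, x_3 = -3.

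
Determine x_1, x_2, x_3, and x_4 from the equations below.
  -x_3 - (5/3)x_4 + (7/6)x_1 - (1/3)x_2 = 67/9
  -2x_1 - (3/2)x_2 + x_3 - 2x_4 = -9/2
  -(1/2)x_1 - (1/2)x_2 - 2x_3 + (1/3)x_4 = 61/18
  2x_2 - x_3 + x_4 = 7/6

x_1 = 7/3, x_2 = 0, x_3 = -5/2, x_4 = -4/3

Row-reduce the augmented matrix:
R1 ← R1 / (7/6).
R2 ← R2 + 2·R1.
R3 ← R3 + 1/2·R1.
R2 ← R2 / (-29/14).
R1 ← R1 + 2/7·R2.
R3 ← R3 + 9/14·R2.
R4 ← R4 − 2·R2.
R3 ← R3 / (-64/29).
R1 ← R1 + 22/29·R3.
R2 ← R2 − 10/29·R3.
R4 ← R4 + 49/29·R3.
R4 ← R4 / (-437/96).
R1 ← R1 + 55/48·R4.
R2 ← R2 − 121/48·R4.
R3 ← R3 + 49/96·R4.
Reading off the reduced rows gives x_1 = 7/3, x_2 = 0, x_3 = -5/2, x_4 = -4/3.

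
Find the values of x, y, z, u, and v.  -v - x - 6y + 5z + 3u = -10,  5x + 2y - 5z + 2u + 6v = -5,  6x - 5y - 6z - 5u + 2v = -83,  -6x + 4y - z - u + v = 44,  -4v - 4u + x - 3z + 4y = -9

Row-reduce the augmented matrix:
R1 ← R1 / (-1).
R2 ← R2 − 5·R1.
R3 ← R3 − 6·R1.
R4 ← R4 + 6·R1.
R5 ← R5 − 1·R1.
R2 ← R2 / (-28).
R1 ← R1 − 6·R2.
R3 ← R3 + 41·R2.
R4 ← R4 − 40·R2.
R5 ← R5 + 2·R2.
R3 ← R3 / (-37/7).
R1 ← R1 + 5/7·R3.
R2 ← R2 + 5/7·R3.
R4 ← R4 + 17/7·R3.
R5 ← R5 − 4/7·R3.
R4 ← R4 / (43/4).
R1 ← R1 − 9/4·R4.
R2 ← R2 − 1·R4.
R3 ← R3 − 9/4·R4.
R5 ← R5 + 7/2·R4.
R5 ← R5 / (-3342/1591).
R1 ← R1 + 536/1591·R5.
R2 ← R2 + 501/1591·R5.
R3 ← R3 + 54/43·R5.
R4 ← R4 − 1619/1591·R5.
Reading off the reduced rows gives x = -4, y = 6, z = 3, u = 3, v = 2.

x = -4, y = 6, z = 3, u = 3, v = 2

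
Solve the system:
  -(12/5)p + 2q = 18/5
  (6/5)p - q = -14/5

no solution

Row-reduce:
R1 ← R1 / (-12/5).
R2 ← R2 − 6/5·R1.
Row 2 reduces to 0 = -1, a contradiction. The system is inconsistent.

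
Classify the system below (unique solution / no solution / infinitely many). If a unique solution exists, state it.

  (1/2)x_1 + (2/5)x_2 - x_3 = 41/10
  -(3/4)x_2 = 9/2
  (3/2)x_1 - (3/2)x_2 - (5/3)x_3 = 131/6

x_1 = 3, x_2 = -6, x_3 = -5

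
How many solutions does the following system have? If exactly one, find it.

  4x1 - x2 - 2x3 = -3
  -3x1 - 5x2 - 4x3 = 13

Row-reduce:
R1 ← R1 / (4).
R2 ← R2 + 3·R1.
R2 ← R2 / (-23/4).
R1 ← R1 + 1/4·R2.
Rank is 2 with 3 unknowns, leaving x3 free.

infinitely many solutions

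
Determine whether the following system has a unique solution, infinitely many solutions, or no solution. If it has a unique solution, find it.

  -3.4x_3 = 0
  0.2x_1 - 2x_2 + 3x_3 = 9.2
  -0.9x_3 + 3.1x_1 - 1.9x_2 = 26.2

x_1 = 6, x_2 = -4, x_3 = 0

Row-reduce the augmented matrix:
Swap R1 and R2.
R1 ← R1 / (1/5).
R3 ← R3 − 31/10·R1.
Swap R2 and R3.
R2 ← R2 / (291/10).
R1 ← R1 + 10·R2.
R3 ← R3 / (-17/5).
R1 ← R1 + 125/97·R3.
R2 ← R2 + 158/97·R3.
Reading off the reduced rows gives x_1 = 6, x_2 = -4, x_3 = 0.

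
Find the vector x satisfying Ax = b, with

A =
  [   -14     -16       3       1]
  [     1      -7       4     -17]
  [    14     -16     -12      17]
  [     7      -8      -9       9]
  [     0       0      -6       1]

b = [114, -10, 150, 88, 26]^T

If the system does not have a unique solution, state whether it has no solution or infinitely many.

Row-reduce the augmented matrix:
R1 ← R1 / (-14).
R2 ← R2 − 1·R1.
R3 ← R3 − 14·R1.
R4 ← R4 − 7·R1.
R2 ← R2 / (-57/7).
R1 ← R1 − 8/7·R2.
R3 ← R3 + 32·R2.
R4 ← R4 + 16·R2.
R3 ← R3 / (-1457/57).
R1 ← R1 − 43/114·R3.
R2 ← R2 + 59/114·R3.
R4 ← R4 + 1799/114·R3.
R5 ← R5 + 6·R3.
R4 ← R4 / (-27451/2914).
R1 ← R1 + 3497/2914·R4.
R2 ← R2 − 1071/2914·R4.
R3 ← R3 + 4818/1457·R4.
R5 ← R5 + 27451/1457·R4.
R5 reduces to 0 = 0, so the extra equation is consistent.
Reading off the reduced rows gives x_1 = -2, x_2 = -6, x_3 = -4, x_4 = 2.

x_1 = -2, x_2 = -6, x_3 = -4, x_4 = 2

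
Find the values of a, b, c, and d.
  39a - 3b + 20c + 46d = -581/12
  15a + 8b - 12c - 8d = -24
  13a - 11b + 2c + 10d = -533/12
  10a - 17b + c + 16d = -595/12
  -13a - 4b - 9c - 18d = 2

a = -2, b = 9/4, c = 2/3, d = 1/2

Row-reduce the augmented matrix:
R1 ← R1 / (39).
R2 ← R2 − 15·R1.
R3 ← R3 − 13·R1.
R4 ← R4 − 10·R1.
R5 ← R5 + 13·R1.
R2 ← R2 / (119/13).
R1 ← R1 + 1/13·R2.
R3 ← R3 + 10·R2.
R4 ← R4 + 211/13·R2.
R5 ← R5 + 5·R2.
R3 ← R3 / (-9346/357).
R1 ← R1 − 124/357·R3.
R2 ← R2 + 256/119·R3.
R4 ← R4 + 13939/357·R3.
R5 ← R5 + 4673/357·R3.
R4 ← R4 / (39556/4673).
R1 ← R1 − 2432/4673·R4.
R2 ← R2 + 290/4673·R4.
R3 ← R3 − 5962/4673·R4.
R5 reduces to 0 = 0, so the extra equation is consistent.
Reading off the reduced rows gives a = -2, b = 9/4, c = 2/3, d = 1/2.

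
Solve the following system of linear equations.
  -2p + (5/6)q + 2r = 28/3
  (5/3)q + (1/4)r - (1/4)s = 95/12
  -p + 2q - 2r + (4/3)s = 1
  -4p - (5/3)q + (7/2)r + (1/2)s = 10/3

no solution

Row-reduce:
R1 ← R1 / (-2).
R3 ← R3 + 1·R1.
R4 ← R4 + 4·R1.
R2 ← R2 / (5/3).
R1 ← R1 + 5/12·R2.
R3 ← R3 − 19/12·R2.
R4 ← R4 + 10/3·R2.
R3 ← R3 / (-259/80).
R1 ← R1 + 15/16·R3.
R2 ← R2 − 3/20·R3.
Row 4 reduces to 0 = 1/2, a contradiction. The system is inconsistent.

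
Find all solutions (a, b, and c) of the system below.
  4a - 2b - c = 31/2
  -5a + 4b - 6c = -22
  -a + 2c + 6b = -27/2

a = 3, b = -7/4, c = 0

Row-reduce the augmented matrix:
R1 ← R1 / (4).
R2 ← R2 + 5·R1.
R3 ← R3 + 1·R1.
R2 ← R2 / (3/2).
R1 ← R1 + 1/2·R2.
R3 ← R3 − 11/2·R2.
R3 ← R3 / (85/3).
R1 ← R1 + 8/3·R3.
R2 ← R2 + 29/6·R3.
Reading off the reduced rows gives a = 3, b = -7/4, c = 0.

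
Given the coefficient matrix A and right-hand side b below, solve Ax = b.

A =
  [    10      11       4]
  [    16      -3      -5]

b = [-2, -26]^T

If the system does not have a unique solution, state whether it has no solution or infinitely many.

Row-reduce:
R1 ← R1 / (10).
R2 ← R2 − 16·R1.
R2 ← R2 / (-103/5).
R1 ← R1 − 11/10·R2.
Rank is 2 with 3 unknowns, leaving x_3 free.

infinitely many solutions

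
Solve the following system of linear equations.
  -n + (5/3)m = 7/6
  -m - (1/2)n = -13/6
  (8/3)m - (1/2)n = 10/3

m = 3/2, n = 4/3

Row-reduce the augmented matrix:
R1 ← R1 / (5/3).
R2 ← R2 + 1·R1.
R3 ← R3 − 8/3·R1.
R2 ← R2 / (-11/10).
R1 ← R1 + 3/5·R2.
R3 ← R3 − 11/10·R2.
R3 reduces to 0 = 0, so the extra equation is consistent.
Reading off the reduced rows gives m = 3/2, n = 4/3.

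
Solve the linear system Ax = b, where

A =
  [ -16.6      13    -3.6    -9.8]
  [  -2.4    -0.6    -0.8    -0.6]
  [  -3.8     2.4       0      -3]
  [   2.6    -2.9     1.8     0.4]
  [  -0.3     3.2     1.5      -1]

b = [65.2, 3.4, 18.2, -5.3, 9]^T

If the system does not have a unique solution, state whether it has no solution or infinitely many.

x_1 = -1, x_2 = 1, x_3 = 1, x_4 = -4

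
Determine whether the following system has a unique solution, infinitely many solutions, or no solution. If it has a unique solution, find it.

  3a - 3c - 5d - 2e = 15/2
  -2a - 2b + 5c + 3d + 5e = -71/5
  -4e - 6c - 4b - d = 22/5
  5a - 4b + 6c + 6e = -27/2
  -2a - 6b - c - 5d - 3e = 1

Row-reduce the augmented matrix:
R1 ← R1 / (3).
R2 ← R2 + 2·R1.
R4 ← R4 − 5·R1.
R5 ← R5 + 2·R1.
R2 ← R2 / (-2).
R3 ← R3 + 4·R2.
R4 ← R4 + 4·R2.
R5 ← R5 + 6·R2.
R3 ← R3 / (-12).
R1 ← R1 + 1·R3.
R2 ← R2 + 3/2·R3.
R4 ← R4 − 5·R3.
R5 ← R5 + 12·R3.
R4 ← R4 / (319/36).
R1 ← R1 + 59/36·R4.
R2 ← R2 − 5/24·R4.
R3 ← R3 − 1/36·R4.
R5 ← R5 + 7·R4.
R5 ← R5 / (-1962/319).
R1 ← R1 + 72/319·R5.
R2 ← R2 + 225/638·R5.
R3 ← R3 − 304/319·R5.
R4 ← R4 + 98/319·R5.
Reading off the reduced rows gives a = 1/2, b = 1, c = 0, d = -2/5, e = -2.

a = 1/2, b = 1, c = 0, d = -2/5, e = -2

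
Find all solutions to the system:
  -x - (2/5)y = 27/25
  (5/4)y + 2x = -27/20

Row-reduce the augmented matrix:
R1 ← R1 / (-1).
R2 ← R2 − 2·R1.
R2 ← R2 / (9/20).
R1 ← R1 − 2/5·R2.
Reading off the reduced rows gives x = -9/5, y = 9/5.

x = -9/5, y = 9/5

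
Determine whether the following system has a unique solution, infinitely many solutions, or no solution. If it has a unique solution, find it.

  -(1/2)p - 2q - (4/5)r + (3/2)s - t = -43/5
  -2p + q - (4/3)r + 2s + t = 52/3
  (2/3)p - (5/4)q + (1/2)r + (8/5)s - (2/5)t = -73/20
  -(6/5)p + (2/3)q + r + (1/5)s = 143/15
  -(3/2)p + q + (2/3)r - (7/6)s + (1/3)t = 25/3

Row-reduce the augmented matrix:
R1 ← R1 / (-1/2).
R2 ← R2 + 2·R1.
R3 ← R3 − 2/3·R1.
R4 ← R4 + 6/5·R1.
R5 ← R5 + 3/2·R1.
R2 ← R2 / (9).
R1 ← R1 − 4·R2.
R3 ← R3 + 47/12·R2.
R4 ← R4 − 82/15·R2.
R5 ← R5 − 7·R2.
R3 ← R3 / (199/810).
R1 ← R1 − 104/135·R3.
R2 ← R2 − 28/135·R3.
R4 ← R4 − 3617/2025·R3.
R5 ← R5 − 218/135·R3.
R4 ← R4 / (-72077/4975).
R1 ← R1 + 7017/995·R4.
R2 ← R2 + 2004/995·R4.
R3 ← R3 − 1506/199·R4.
R5 ← R5 + 44107/2985·R4.
R5 ← R5 / (605767/1297386).
R1 ← R1 − 38399/144154·R5.
R2 ← R2 − 51737/72077·R5.
R3 ← R3 + 30575/144154·R5.
R4 ← R4 − 115067/432462·R5.
Reading off the reduced rows gives p = -3, q = 5, r = 2, s = 3, t = 3.

p = -3, q = 5, r = 2, s = 3, t = 3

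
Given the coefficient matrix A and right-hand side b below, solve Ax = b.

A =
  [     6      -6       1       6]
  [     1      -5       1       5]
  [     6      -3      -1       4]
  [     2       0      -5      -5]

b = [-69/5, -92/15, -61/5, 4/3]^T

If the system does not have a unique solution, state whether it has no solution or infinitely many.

Row-reduce the augmented matrix:
R1 ← R1 / (6).
R2 ← R2 − 1·R1.
R3 ← R3 − 6·R1.
R4 ← R4 − 2·R1.
R2 ← R2 / (-4).
R1 ← R1 + 1·R2.
R3 ← R3 − 3·R2.
R4 ← R4 − 2·R2.
R3 ← R3 / (-11/8).
R1 ← R1 + 1/24·R3.
R2 ← R2 + 5/24·R3.
R4 ← R4 + 59/12·R3.
R4 ← R4 / (-283/33).
R1 ← R1 + 1/33·R4.
R2 ← R2 + 38/33·R4.
R3 ← R3 + 8/11·R4.
Reading off the reduced rows gives x_1 = -4/3, x_2 = 0, x_3 = 1/5, x_4 = -1.

x_1 = -4/3, x_2 = 0, x_3 = 1/5, x_4 = -1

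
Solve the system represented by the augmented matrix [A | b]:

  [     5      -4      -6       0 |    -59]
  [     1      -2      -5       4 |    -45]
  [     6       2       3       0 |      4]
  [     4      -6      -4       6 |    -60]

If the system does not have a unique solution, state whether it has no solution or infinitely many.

Row-reduce the augmented matrix:
R1 ← R1 / (5).
R2 ← R2 − 1·R1.
R3 ← R3 − 6·R1.
R4 ← R4 − 4·R1.
R2 ← R2 / (-6/5).
R1 ← R1 + 4/5·R2.
R3 ← R3 − 34/5·R2.
R4 ← R4 + 14/5·R2.
R3 ← R3 / (-34/3).
R1 ← R1 − 4/3·R3.
R2 ← R2 − 19/6·R3.
R4 ← R4 − 29/3·R3.
R4 ← R4 / (16).
R2 ← R2 − 3·R4.
R3 ← R3 + 2·R4.
Reading off the reduced rows gives x_1 = -3, x_2 = 2, x_3 = 6, x_4 = -2.

x_1 = -3, x_2 = 2, x_3 = 6, x_4 = -2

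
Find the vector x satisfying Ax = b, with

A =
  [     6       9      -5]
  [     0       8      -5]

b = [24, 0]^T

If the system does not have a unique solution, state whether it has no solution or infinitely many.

infinitely many solutions

Row-reduce:
R1 ← R1 / (6).
R2 ← R2 / (8).
R1 ← R1 − 3/2·R2.
Rank is 2 with 3 unknowns, leaving x_3 free.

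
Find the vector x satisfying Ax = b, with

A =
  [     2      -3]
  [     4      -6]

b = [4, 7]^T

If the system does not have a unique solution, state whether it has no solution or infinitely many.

Row-reduce:
R1 ← R1 / (2).
R2 ← R2 − 4·R1.
Row 2 reduces to 0 = -1, a contradiction. The system is inconsistent.

no solution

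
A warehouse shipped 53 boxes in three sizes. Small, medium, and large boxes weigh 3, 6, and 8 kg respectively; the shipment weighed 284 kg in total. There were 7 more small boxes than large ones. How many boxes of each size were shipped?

Let s = small boxes, m = medium boxes, l = large boxes.
  s + m + l = 53
  3s + 6m + 8l = 284
  -l + s = 7
Row-reduce the augmented matrix:
R2 ← R2 − 3·R1.
R3 ← R3 − 1·R1.
R2 ← R2 / (3).
R1 ← R1 − 1·R2.
R3 ← R3 + 1·R2.
R3 ← R3 / (-1/3).
R1 ← R1 + 2/3·R3.
R2 ← R2 − 5/3·R3.
Reading off the reduced rows gives s = 20, m = 20, l = 13.

small boxes: 20, medium boxes: 20, large boxes: 13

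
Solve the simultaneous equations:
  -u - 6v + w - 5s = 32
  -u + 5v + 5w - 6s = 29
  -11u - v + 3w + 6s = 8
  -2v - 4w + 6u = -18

Row-reduce:
R1 ← R1 / (-1).
R2 ← R2 + 1·R1.
R3 ← R3 + 11·R1.
R4 ← R4 − 6·R1.
R2 ← R2 / (11).
R1 ← R1 − 6·R2.
R3 ← R3 − 65·R2.
R4 ← R4 + 38·R2.
R3 ← R3 / (-348/11).
R1 ← R1 + 35/11·R3.
R2 ← R2 − 4/11·R3.
R4 ← R4 − 174/11·R3.
Row 4 reduces to 0 = 1/2, a contradiction. The system is inconsistent.

no solution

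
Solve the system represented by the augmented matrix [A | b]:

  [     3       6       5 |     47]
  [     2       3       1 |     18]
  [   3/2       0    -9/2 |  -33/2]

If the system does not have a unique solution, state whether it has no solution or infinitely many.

infinitely many solutions

Row-reduce:
R1 ← R1 / (3).
R2 ← R2 − 2·R1.
R3 ← R3 − 3/2·R1.
R2 ← R2 / (-1).
R1 ← R1 − 2·R2.
R3 ← R3 + 3·R2.
Rank is 2 with 3 unknowns, leaving x_3 free.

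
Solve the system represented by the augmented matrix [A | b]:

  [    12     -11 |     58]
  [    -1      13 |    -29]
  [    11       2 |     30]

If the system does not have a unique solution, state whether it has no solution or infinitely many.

no solution

Row-reduce:
R1 ← R1 / (12).
R2 ← R2 + 1·R1.
R3 ← R3 − 11·R1.
R2 ← R2 / (145/12).
R1 ← R1 + 11/12·R2.
R3 ← R3 − 145/12·R2.
Row 3 reduces to 0 = 1, a contradiction. The system is inconsistent.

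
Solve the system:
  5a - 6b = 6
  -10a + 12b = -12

infinitely many solutions

Row-reduce:
R1 ← R1 / (5).
R2 ← R2 + 10·R1.
Rank is 1 with 2 unknowns, leaving b free.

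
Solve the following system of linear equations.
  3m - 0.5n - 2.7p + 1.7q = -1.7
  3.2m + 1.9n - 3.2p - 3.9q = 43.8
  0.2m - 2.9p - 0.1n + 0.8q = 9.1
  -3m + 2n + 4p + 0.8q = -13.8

Row-reduce the augmented matrix:
R1 ← R1 / (3).
R2 ← R2 − 16/5·R1.
R3 ← R3 − 1/5·R1.
R4 ← R4 + 3·R1.
R2 ← R2 / (73/30).
R1 ← R1 + 1/6·R2.
R3 ← R3 + 1/15·R2.
R4 ← R4 − 3/2·R2.
R3 ← R3 / (-996/365).
R1 ← R1 + 673/730·R3.
R2 ← R2 + 48/365·R3.
R4 ← R4 − 1093/730·R3.
R4 ← R4 / (41917/6640).
R1 ← R1 + 5/1328·R4.
R2 ← R2 + 197/83·R4.
R3 ← R3 + 129/664·R4.
Reading off the reduced rows gives m = -1, n = 4, p = -5, q = -6.

m = -1, n = 4, p = -5, q = -6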